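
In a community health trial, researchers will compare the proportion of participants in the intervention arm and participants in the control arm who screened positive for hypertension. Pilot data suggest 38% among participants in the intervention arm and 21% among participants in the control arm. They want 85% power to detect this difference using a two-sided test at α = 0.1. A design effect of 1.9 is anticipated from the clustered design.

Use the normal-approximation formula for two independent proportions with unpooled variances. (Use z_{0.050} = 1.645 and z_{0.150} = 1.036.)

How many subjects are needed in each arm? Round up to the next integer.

n = (z_{α/2} + z_β)² · [p₁(1−p₁) + p₂(1−p₂)] / (p₁ − p₂)²
  = (1.645 + 1.036)² · (0.38·0.62 + 0.21·0.79) / (0.17)²
  = (2.681)² · (0.2356 + 0.1659) / 0.0289
  = 7.1878 · 0.4015 / 0.0289
  = 99.86
Design effect: 1.9 × 99.86 = 189.73.
Round up → n = 190 per group.

n = 190 per group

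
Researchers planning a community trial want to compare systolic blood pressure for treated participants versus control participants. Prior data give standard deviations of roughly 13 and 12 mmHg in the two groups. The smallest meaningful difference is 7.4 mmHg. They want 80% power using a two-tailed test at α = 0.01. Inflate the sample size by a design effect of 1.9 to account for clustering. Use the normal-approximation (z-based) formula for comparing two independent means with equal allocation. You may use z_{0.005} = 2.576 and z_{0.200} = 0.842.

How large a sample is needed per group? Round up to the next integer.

n = (z_{α/2} + z_β)² · (σ₁² + σ₂²) / δ²
  = (2.576 + 0.842)² · (13² + 12² = 313) / 7.4²
  = 11.6827 · 313 / 54.76
  = 66.78
Design effect: 1.9 × 66.78 = 126.88.
Round up → n = 127 per group.

n = 127 per group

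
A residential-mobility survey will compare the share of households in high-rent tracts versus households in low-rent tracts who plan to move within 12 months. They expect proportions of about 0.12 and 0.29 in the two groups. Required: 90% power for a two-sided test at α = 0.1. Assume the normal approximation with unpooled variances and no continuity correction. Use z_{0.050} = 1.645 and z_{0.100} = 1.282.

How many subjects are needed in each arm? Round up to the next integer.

n = (z_{α/2} + z_β)² · [p₁(1−p₁) + p₂(1−p₂)] / (p₁ − p₂)²
  = (1.645 + 1.282)² · (0.12·0.88 + 0.29·0.71) / (-0.17)²
  = (2.927)² · (0.1056 + 0.2059) / 0.0289
  = 8.5673 · 0.3115 / 0.0289
  = 92.34
Round up → n = 93 per group.

n = 93 per group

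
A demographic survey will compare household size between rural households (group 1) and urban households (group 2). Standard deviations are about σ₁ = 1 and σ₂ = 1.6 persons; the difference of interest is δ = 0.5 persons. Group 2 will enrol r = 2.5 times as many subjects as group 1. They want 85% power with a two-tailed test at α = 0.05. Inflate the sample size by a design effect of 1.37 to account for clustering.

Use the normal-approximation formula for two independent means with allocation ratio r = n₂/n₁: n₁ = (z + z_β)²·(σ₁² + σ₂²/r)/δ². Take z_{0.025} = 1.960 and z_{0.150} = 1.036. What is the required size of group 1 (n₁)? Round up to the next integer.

n₁ = 100

n₁ = (z_{α/2} + z_β)² · (σ₁² + σ₂²/r) / δ²
   = (1.960 + 1.036)² · (1² + 1.6²/2.5) / 0.5²
   = 8.9760 · (1 + 1.024) / 0.25
   = 8.9760 · 2.024 / 0.25
   = 72.67
Design effect: 1.37 × 72.67 = 99.56.
Round up → n₁ = 100; n₂ = r·n₁ = 2.5 × 100 = 250.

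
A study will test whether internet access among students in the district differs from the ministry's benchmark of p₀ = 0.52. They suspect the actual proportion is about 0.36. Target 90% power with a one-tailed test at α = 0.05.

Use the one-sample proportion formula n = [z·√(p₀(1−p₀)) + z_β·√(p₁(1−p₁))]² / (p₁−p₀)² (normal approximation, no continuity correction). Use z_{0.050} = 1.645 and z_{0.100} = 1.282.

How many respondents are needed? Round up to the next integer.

n = [z_α·√(p₀q₀) + z_β·√(p₁q₁)]² / (p₁ − p₀)²
  = [1.645·√(0.52·0.48) + 1.282·√(0.36·0.64)]² / (-0.16)²
  = [1.645·0.4996 + 1.282·0.4800]² / 0.0256
  = [1.4372]² / 0.0256
  = 80.69
Round up → n = 81.

n = 81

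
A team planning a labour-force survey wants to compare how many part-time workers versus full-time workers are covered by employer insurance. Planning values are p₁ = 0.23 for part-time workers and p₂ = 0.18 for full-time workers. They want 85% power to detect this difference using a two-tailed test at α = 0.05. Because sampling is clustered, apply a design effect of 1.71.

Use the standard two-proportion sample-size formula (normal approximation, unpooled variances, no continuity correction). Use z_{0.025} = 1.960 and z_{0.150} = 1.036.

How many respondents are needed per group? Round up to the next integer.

n = 1994 per group

n = (z_{α/2} + z_β)² · [p₁(1−p₁) + p₂(1−p₂)] / (p₁ − p₂)²
  = (1.960 + 1.036)² · (0.23·0.77 + 0.18·0.82) / (0.05)²
  = (2.996)² · (0.1771 + 0.1476) / 0.0025
  = 8.9760 · 0.3247 / 0.0025
  = 1165.80
Design effect: 1.71 × 1165.80 = 1993.53.
Round up → n = 1994 per group.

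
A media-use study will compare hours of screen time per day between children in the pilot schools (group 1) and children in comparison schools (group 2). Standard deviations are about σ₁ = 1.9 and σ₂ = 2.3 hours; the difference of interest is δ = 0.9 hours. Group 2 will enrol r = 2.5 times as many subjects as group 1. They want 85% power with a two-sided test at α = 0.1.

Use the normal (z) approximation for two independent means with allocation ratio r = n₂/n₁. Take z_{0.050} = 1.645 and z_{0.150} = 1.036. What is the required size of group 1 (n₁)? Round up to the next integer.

n₁ = (z_{α/2} + z_β)² · (σ₁² + σ₂²/r) / δ²
   = (1.645 + 1.036)² · (1.9² + 2.3²/2.5) / 0.9²
   = 7.1878 · (3.61 + 2.116) / 0.81
   = 7.1878 · 5.726 / 0.81
   = 50.81
Round up → n₁ = 51; n₂ = r·n₁ = 2.5 × 51 = 128.

n₁ = 51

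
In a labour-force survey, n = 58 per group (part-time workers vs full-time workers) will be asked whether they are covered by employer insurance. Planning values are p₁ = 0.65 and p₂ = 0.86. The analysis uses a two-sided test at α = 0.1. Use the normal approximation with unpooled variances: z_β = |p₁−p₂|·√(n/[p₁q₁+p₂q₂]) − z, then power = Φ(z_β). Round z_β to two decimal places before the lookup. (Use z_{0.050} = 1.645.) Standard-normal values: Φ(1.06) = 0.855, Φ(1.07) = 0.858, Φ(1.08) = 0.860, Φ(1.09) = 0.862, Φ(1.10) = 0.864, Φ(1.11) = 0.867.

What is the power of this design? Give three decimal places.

z_β = |p₁−p₂|·√(n/[p₁q₁+p₂q₂]) − z_{α/2}
    = 0.21 · √(58/0.3479) − 1.645
    = 0.21 · 12.9118 − 1.645
    = 2.7115 − 1.645 = 1.0665 → 1.07
Power = Φ(1.07) = 0.858.

Power ≈ 0.858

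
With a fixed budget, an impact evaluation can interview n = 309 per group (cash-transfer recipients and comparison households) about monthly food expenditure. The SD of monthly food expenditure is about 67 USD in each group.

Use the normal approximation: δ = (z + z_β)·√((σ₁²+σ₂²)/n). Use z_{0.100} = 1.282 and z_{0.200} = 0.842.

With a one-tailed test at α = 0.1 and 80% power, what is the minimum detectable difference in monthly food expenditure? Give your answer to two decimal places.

Minimum detectable difference ≈ 11.45 USD

δ = (z_α + z_β) · √((σ₁²+σ₂²)/n)
  = (1.282 + 0.842) · √(8978/309)
  = 2.124 · √29.055
  = 2.124 · 5.3903
  = 11.4489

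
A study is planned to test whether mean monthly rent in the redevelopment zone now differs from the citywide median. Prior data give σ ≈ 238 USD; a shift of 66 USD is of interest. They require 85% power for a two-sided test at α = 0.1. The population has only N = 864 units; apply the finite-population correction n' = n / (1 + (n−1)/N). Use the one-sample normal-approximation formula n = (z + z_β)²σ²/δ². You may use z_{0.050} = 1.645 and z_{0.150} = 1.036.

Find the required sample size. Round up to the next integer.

n = (z_{α/2} + z_β)² · σ² / δ²
  = (1.645 + 1.036)² · 238² / 66²
  = 7.1878 · 56644 / 4356
  = 93.47
Finite-population correction (N = 864): 93.47 / (1 + (93.47 − 1)/864) = 84.43.
Round up → n = 85.

n = 85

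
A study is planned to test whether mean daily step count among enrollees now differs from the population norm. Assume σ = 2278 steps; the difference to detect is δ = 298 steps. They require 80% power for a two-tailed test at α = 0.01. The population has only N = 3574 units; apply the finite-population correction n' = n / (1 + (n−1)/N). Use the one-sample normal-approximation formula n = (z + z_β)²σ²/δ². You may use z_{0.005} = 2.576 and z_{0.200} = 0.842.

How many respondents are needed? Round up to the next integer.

n = 574

n = (z_{α/2} + z_β)² · σ² / δ²
  = (2.576 + 0.842)² · 2278² / 298²
  = 11.6827 · 5189284 / 88804
  = 682.68
Finite-population correction (N = 3574): 682.68 / (1 + (682.68 − 1)/3574) = 573.33.
Round up → n = 574.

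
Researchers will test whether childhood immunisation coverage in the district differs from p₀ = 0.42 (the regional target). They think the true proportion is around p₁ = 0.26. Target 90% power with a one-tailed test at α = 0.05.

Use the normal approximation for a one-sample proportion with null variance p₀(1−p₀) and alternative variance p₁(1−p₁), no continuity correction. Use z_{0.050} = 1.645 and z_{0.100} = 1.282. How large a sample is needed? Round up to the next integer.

n = [z_α·√(p₀q₀) + z_β·√(p₁q₁)]² / (p₁ − p₀)²
  = [1.645·√(0.42·0.58) + 1.282·√(0.26·0.74)]² / (-0.16)²
  = [1.645·0.4936 + 1.282·0.4386]² / 0.0256
  = [1.3742]² / 0.0256
  = 73.77
Round up → n = 74.

n = 74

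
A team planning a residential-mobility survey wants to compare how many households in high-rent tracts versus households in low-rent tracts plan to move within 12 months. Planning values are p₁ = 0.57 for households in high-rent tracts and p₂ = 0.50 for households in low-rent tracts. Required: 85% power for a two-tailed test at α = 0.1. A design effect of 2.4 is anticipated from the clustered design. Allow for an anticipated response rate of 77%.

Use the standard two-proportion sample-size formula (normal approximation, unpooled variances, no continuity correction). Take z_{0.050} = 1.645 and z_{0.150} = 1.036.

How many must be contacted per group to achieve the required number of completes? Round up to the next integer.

n = 2264 per group

n = (z_{α/2} + z_β)² · [p₁(1−p₁) + p₂(1−p₂)] / (p₁ − p₂)²
  = (1.645 + 1.036)² · (0.57·0.43 + 0.50·0.50) / (0.07)²
  = (2.681)² · (0.2451 + 0.2500) / 0.0049
  = 7.1878 · 0.4951 / 0.0049
  = 726.26
Design effect: 2.4 × 726.26 = 1743.02.
Adjust for 77% response: 1743.02 / 0.77 = 2263.66.
Round up → n = 2264 per group.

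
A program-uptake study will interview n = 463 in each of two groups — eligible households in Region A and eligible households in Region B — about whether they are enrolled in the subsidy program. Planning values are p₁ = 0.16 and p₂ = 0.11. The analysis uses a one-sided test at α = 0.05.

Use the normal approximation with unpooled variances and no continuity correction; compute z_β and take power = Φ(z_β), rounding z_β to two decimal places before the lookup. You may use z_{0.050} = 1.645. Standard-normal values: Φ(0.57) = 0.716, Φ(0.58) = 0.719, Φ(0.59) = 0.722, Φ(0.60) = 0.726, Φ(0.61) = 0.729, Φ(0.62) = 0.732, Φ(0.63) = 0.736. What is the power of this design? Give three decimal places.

Power ≈ 0.722

z_β = |p₁−p₂|·√(n/[p₁q₁+p₂q₂]) − z_α
    = 0.05 · √(463/0.2323) − 1.645
    = 0.05 · 44.6443 − 1.645
    = 2.2322 − 1.645 = 0.5872 → 0.59
Power = Φ(0.59) = 0.722.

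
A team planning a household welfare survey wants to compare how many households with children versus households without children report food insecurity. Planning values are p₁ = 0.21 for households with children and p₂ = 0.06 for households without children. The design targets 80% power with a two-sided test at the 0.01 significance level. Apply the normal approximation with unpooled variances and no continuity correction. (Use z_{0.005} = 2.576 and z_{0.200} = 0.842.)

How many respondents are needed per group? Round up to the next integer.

n = (z_{α/2} + z_β)² · [p₁(1−p₁) + p₂(1−p₂)] / (p₁ − p₂)²
  = (2.576 + 0.842)² · (0.21·0.79 + 0.06·0.94) / (0.15)²
  = (3.418)² · (0.1659 + 0.0564) / 0.0225
  = 11.6827 · 0.2223 / 0.0225
  = 115.43
Round up → n = 116 per group.

n = 116 per group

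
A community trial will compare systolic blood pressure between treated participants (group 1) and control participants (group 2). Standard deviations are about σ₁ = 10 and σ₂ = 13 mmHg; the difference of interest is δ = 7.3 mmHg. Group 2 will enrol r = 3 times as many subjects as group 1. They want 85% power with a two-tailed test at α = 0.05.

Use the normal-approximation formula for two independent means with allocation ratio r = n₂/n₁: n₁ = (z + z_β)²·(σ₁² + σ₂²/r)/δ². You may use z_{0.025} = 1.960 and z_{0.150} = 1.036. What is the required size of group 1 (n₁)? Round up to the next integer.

n₁ = (z_{α/2} + z_β)² · (σ₁² + σ₂²/r) / δ²
   = (1.960 + 1.036)² · (10² + 13²/3) / 7.3²
   = 8.9760 · (100 + 56.3333) / 53.29
   = 8.9760 · 156.3333 / 53.29
   = 26.33
Round up → n₁ = 27; n₂ = r·n₁ = 3 × 27 = 81.

n₁ = 27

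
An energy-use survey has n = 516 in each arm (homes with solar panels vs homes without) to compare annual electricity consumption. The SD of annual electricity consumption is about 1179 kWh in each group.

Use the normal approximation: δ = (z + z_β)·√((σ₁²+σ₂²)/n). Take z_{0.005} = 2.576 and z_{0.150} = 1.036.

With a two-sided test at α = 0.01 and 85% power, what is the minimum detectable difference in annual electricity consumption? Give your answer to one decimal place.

Minimum detectable difference ≈ 265.1 kWh

δ = (z_{α/2} + z_β) · √((σ₁²+σ₂²)/n)
  = (2.576 + 1.036) · √(2780082/516)
  = 3.612 · √5387.8
  = 3.612 · 73.4013
  = 265.1256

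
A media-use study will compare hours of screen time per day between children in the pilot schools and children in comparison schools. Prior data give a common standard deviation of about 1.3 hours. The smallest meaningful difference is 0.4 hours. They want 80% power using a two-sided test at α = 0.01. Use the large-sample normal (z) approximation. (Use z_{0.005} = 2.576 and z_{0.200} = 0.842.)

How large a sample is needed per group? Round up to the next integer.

n = 247 per group

n = (z_{α/2} + z_β)² · (σ₁² + σ₂²) / δ²
  = (2.576 + 0.842)² · (2·1.3² = 3.38) / 0.4²
  = 11.6827 · 3.38 / 0.16
  = 246.80
Round up → n = 247 per group.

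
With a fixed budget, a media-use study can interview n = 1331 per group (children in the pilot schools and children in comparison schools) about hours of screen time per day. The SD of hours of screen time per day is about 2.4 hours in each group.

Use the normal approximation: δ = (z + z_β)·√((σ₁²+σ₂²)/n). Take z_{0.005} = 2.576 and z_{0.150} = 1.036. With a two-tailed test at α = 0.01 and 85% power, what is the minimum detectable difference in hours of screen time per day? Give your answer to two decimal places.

Minimum detectable difference ≈ 0.34 hours

δ = (z_{α/2} + z_β) · √((σ₁²+σ₂²)/n)
  = (2.576 + 1.036) · √(11.52/1331)
  = 3.612 · √0.00866
  = 3.612 · 0.0930
  = 0.3360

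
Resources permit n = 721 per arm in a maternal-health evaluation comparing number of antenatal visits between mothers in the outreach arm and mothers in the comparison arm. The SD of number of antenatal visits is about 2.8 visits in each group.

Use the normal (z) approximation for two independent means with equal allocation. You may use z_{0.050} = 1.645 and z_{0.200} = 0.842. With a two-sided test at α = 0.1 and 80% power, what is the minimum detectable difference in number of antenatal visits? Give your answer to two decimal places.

Minimum detectable difference ≈ 0.37 visits

δ = (z_{α/2} + z_β) · √((σ₁²+σ₂²)/n)
  = (1.645 + 0.842) · √(15.68/721)
  = 2.487 · √0.02175
  = 2.487 · 0.1475
  = 0.3668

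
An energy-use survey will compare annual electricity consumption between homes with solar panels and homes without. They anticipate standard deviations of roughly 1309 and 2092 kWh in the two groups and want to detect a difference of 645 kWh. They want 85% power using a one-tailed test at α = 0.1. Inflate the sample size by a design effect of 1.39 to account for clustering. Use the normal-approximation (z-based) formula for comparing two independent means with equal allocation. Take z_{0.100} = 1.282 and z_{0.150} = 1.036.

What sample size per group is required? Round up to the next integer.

n = 110 per group

n = (z_α + z_β)² · (σ₁² + σ₂²) / δ²
  = (1.282 + 1.036)² · (1309² + 2092² = 6089945) / 645²
  = 5.3731 · 6089945 / 416025
  = 78.65
Design effect: 1.39 × 78.65 = 109.33.
Round up → n = 110 per group.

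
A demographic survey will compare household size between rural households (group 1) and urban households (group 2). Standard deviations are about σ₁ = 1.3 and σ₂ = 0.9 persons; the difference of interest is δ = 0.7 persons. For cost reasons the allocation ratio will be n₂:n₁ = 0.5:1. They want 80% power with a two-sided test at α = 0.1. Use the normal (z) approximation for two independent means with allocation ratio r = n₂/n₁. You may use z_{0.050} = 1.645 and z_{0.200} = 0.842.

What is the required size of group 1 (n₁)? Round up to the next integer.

n₁ = 42

n₁ = (z_{α/2} + z_β)² · (σ₁² + σ₂²/r) / δ²
   = (1.645 + 0.842)² · (1.3² + 0.9²/0.5) / 0.7²
   = 6.1852 · (1.69 + 1.62) / 0.49
   = 6.1852 · 3.31 / 0.49
   = 41.78
Round up → n₁ = 42; n₂ = r·n₁ = 0.5 × 42 = 21.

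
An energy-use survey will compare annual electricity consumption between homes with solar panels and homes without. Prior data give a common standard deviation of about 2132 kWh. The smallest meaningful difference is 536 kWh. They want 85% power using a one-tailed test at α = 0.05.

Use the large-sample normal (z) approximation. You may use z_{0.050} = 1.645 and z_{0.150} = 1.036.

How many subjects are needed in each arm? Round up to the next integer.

n = 228 per group

n = (z_α + z_β)² · (σ₁² + σ₂²) / δ²
  = (1.645 + 1.036)² · (2·2132² = 9090848) / 536²
  = 7.1878 · 9090848 / 287296
  = 227.44
Round up → n = 228 per group.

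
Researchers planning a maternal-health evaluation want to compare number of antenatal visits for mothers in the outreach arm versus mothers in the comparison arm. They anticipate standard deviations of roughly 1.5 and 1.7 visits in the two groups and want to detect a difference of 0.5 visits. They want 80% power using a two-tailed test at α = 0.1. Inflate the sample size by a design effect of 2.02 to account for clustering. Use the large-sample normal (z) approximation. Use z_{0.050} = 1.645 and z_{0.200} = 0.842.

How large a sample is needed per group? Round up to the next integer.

n = 257 per group

n = (z_{α/2} + z_β)² · (σ₁² + σ₂²) / δ²
  = (1.645 + 0.842)² · (1.5² + 1.7² = 5.14) / 0.5²
  = 6.1852 · 5.14 / 0.25
  = 127.17
Design effect: 2.02 × 127.17 = 256.88.
Round up → n = 257 per group.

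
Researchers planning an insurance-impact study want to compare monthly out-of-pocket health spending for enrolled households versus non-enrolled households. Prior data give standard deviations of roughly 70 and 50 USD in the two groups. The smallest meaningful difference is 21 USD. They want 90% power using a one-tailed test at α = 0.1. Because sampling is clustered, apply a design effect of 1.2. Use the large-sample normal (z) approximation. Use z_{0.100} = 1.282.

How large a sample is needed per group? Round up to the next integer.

n = (z_α + z_β)² · (σ₁² + σ₂²) / δ²
  = (1.282 + 1.282)² · (70² + 50² = 7400) / 21²
  = 6.5741 · 7400 / 441
  = 110.31
Design effect: 1.2 × 110.31 = 132.38.
Round up → n = 133 per group.

n = 133 per group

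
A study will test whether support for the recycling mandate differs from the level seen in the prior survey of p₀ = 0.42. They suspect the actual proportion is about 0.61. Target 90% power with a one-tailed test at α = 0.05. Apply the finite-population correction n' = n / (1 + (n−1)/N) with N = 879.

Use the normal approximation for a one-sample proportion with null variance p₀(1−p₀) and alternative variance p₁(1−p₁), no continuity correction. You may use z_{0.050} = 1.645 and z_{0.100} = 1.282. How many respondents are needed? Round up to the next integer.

n = 54

n = [z_α·√(p₀q₀) + z_β·√(p₁q₁)]² / (p₁ − p₀)²
  = [1.645·√(0.42·0.58) + 1.282·√(0.61·0.39)]² / (0.19)²
  = [1.645·0.4936 + 1.282·0.4877]² / 0.0361
  = [1.4372]² / 0.0361
  = 57.22
Finite-population correction (N = 879): 57.22 / (1 + (57.22 − 1)/879) = 53.78.
Round up → n = 54.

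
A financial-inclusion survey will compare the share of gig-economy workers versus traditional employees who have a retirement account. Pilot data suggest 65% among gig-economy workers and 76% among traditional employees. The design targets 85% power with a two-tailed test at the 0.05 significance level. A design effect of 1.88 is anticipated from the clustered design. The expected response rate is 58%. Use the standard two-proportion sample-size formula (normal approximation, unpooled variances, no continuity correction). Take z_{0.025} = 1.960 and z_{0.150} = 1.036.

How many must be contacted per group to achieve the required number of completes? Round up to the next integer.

n = (z_{α/2} + z_β)² · [p₁(1−p₁) + p₂(1−p₂)] / (p₁ − p₂)²
  = (1.960 + 1.036)² · (0.65·0.35 + 0.76·0.24) / (-0.11)²
  = (2.996)² · (0.2275 + 0.1824) / 0.0121
  = 8.9760 · 0.4099 / 0.0121
  = 304.07
Design effect: 1.88 × 304.07 = 571.66.
Adjust for 58% response: 571.66 / 0.58 = 985.61.
Round up → n = 986 per group.

n = 986 per group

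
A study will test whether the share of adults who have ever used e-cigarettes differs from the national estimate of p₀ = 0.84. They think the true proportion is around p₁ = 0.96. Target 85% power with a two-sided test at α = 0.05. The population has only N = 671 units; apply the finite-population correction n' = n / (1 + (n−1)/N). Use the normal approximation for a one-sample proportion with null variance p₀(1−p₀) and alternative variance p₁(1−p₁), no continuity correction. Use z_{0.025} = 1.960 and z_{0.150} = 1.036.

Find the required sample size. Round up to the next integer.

n = [z_{α/2}·√(p₀q₀) + z_β·√(p₁q₁)]² / (p₁ − p₀)²
  = [1.960·√(0.84·0.16) + 1.036·√(0.96·0.04)]² / (0.12)²
  = [1.960·0.3666 + 1.036·0.1960]² / 0.0144
  = [0.9216]² / 0.0144
  = 58.98
Finite-population correction (N = 671): 58.98 / (1 + (58.98 − 1)/671) = 54.29.
Round up → n = 55.

n = 55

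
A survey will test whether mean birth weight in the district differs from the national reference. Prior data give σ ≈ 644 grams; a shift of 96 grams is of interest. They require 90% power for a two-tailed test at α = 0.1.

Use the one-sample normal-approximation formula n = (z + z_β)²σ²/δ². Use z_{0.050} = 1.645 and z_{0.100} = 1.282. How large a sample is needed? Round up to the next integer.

n = 386

n = (z_{α/2} + z_β)² · σ² / δ²
  = (1.645 + 1.282)² · 644² / 96²
  = 8.5673 · 414736 / 9216
  = 385.54
Round up → n = 386.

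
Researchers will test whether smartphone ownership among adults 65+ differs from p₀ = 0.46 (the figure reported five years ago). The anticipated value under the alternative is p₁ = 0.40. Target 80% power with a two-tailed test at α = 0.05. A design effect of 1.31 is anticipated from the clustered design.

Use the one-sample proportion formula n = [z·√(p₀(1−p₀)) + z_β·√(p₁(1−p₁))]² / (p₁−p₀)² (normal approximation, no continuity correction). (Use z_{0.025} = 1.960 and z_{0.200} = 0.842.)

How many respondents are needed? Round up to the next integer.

n = [z_{α/2}·√(p₀q₀) + z_β·√(p₁q₁)]² / (p₁ − p₀)²
  = [1.960·√(0.46·0.54) + 0.842·√(0.40·0.60)]² / (-0.06)²
  = [1.960·0.4984 + 0.842·0.4899]² / 0.0036
  = [1.3894]² / 0.0036
  = 536.19
Design effect: 1.31 × 536.19 = 702.42.
Round up → n = 703.

n = 703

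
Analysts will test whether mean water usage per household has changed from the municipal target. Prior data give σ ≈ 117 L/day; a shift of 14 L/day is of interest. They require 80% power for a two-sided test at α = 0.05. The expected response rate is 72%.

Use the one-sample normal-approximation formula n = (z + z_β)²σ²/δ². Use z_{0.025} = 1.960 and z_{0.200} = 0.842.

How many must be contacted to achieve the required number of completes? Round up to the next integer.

n = (z_{α/2} + z_β)² · σ² / δ²
  = (1.960 + 0.842)² · 117² / 14²
  = 7.8512 · 13689 / 196
  = 548.34
Adjust for 72% response: 548.34 / 0.72 = 761.59.
Round up → n = 762.

n = 762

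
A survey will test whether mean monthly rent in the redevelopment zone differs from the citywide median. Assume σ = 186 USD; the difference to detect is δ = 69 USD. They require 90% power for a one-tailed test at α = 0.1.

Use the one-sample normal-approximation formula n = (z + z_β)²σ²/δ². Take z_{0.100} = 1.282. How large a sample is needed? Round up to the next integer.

n = 48

n = (z_α + z_β)² · σ² / δ²
  = (1.282 + 1.282)² · 186² / 69²
  = 6.5741 · 34596 / 4761
  = 47.77
Round up → n = 48.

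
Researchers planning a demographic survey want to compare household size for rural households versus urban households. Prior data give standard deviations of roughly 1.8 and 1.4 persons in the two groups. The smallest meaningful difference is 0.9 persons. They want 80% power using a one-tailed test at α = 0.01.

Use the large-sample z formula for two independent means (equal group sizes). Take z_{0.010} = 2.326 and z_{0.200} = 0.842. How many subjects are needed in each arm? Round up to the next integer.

n = 65 per group

n = (z_α + z_β)² · (σ₁² + σ₂²) / δ²
  = (2.326 + 0.842)² · (1.8² + 1.4² = 5.2) / 0.9²
  = 10.0362 · 5.2 / 0.81
  = 64.43
Round up → n = 65 per group.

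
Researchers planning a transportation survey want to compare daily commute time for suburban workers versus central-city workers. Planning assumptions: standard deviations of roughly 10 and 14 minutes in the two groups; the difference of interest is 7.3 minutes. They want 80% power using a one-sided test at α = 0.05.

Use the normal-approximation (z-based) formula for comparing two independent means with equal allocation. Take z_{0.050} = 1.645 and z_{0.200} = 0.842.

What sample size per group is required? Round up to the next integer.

n = (z_α + z_β)² · (σ₁² + σ₂²) / δ²
  = (1.645 + 0.842)² · (10² + 14² = 296) / 7.3²
  = 6.1852 · 296 / 53.29
  = 34.36
Round up → n = 35 per group.

n = 35 per group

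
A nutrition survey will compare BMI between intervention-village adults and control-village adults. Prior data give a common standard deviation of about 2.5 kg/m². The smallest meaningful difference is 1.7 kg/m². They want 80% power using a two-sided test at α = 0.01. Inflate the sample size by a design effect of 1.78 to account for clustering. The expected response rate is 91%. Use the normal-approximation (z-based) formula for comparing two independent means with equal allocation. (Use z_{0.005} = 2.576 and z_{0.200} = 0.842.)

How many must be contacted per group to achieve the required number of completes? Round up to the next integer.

n = (z_{α/2} + z_β)² · (σ₁² + σ₂²) / δ²
  = (2.576 + 0.842)² · (2·2.5² = 12.5) / 1.7²
  = 11.6827 · 12.5 / 2.89
  = 50.53
Design effect: 1.78 × 50.53 = 89.94.
Adjust for 91% response: 89.94 / 0.91 = 98.84.
Round up → n = 99 per group.

n = 99 per group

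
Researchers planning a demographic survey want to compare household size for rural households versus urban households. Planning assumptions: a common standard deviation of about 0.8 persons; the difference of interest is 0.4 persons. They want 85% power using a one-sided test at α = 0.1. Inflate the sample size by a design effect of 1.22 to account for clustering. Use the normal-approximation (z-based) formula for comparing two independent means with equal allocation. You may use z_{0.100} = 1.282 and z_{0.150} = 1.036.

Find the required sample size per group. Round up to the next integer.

n = 53 per group

n = (z_α + z_β)² · (σ₁² + σ₂²) / δ²
  = (1.282 + 1.036)² · (2·0.8² = 1.28) / 0.4²
  = 5.3731 · 1.28 / 0.16
  = 42.98
Design effect: 1.22 × 42.98 = 52.44.
Round up → n = 53 per group.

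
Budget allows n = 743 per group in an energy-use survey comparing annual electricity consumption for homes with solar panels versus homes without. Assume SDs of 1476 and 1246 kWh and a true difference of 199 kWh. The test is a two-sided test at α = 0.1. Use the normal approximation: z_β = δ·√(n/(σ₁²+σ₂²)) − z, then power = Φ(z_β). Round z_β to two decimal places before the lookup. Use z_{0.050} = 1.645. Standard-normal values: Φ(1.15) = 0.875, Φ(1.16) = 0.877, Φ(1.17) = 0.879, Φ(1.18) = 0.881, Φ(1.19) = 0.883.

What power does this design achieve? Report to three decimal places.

z_β = δ·√(n/(σ₁²+σ₂²)) − z_{α/2}
    = 199 · √(743/3731092) − 1.645
    = 199 · 0.01411 − 1.645
    = 2.8082 − 1.645 = 1.1632 → 1.16
Power = Φ(1.16) = 0.877.

Power ≈ 0.877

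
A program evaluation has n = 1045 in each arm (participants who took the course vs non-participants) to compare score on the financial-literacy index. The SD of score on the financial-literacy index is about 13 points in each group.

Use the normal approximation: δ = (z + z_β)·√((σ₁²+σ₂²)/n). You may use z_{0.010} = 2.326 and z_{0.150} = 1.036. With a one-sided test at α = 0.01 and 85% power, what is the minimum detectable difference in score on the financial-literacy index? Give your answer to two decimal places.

Minimum detectable difference ≈ 1.91 points

δ = (z_α + z_β) · √((σ₁²+σ₂²)/n)
  = (2.326 + 1.036) · √(338/1045)
  = 3.362 · √0.32344
  = 3.362 · 0.5687
  = 1.9120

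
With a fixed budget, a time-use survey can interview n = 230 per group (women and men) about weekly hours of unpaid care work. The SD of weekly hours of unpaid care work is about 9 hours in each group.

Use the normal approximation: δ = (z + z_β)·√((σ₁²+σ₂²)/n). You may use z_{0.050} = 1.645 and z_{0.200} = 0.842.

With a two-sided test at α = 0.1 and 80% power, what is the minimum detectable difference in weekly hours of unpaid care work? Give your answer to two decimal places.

δ = (z_{α/2} + z_β) · √((σ₁²+σ₂²)/n)
  = (1.645 + 0.842) · √(162/230)
  = 2.487 · √0.70435
  = 2.487 · 0.8393
  = 2.0872

Minimum detectable difference ≈ 2.09 hours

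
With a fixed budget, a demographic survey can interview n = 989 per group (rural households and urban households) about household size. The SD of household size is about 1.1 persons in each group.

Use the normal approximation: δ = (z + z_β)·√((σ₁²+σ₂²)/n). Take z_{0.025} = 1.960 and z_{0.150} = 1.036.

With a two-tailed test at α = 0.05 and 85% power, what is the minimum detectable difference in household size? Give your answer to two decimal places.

Minimum detectable difference ≈ 0.15 persons

δ = (z_{α/2} + z_β) · √((σ₁²+σ₂²)/n)
  = (1.960 + 1.036) · √(2.42/989)
  = 2.996 · √0.00245
  = 2.996 · 0.0495
  = 0.1482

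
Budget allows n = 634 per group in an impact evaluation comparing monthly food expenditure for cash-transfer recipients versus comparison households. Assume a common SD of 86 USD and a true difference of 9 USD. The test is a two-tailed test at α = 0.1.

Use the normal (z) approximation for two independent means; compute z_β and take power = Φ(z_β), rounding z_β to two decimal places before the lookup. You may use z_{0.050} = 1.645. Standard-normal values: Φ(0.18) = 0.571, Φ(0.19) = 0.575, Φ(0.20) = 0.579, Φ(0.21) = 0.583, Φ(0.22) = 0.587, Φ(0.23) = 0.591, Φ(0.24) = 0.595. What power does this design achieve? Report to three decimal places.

z_β = δ·√(n/(σ₁²+σ₂²)) − z_{α/2}
    = 9 · √(634/14792) − 1.645
    = 9 · 0.20703 − 1.645
    = 1.8633 − 1.645 = 0.2183 → 0.22
Power = Φ(0.22) = 0.587.

Power ≈ 0.587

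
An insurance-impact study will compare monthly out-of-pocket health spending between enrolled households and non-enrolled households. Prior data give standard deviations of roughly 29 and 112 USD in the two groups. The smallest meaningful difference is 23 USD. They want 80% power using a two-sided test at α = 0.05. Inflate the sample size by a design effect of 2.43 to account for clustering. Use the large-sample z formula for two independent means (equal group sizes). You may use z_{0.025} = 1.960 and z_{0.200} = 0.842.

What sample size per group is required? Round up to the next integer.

n = (z_{α/2} + z_β)² · (σ₁² + σ₂²) / δ²
  = (1.960 + 0.842)² · (29² + 112² = 13385) / 23²
  = 7.8512 · 13385 / 529
  = 198.65
Design effect: 2.43 × 198.65 = 482.73.
Round up → n = 483 per group.

n = 483 per group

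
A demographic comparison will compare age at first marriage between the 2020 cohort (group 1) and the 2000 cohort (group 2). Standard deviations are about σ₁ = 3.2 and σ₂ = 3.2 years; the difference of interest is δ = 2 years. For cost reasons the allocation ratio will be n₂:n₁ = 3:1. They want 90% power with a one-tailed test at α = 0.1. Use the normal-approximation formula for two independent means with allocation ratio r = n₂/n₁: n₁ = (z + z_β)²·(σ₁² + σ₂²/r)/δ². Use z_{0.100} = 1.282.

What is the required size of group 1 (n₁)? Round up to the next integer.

n₁ = (z_α + z_β)² · (σ₁² + σ₂²/r) / δ²
   = (1.282 + 1.282)² · (3.2² + 3.2²/3) / 2²
   = 6.5741 · (10.24 + 3.4133) / 4
   = 6.5741 · 13.6533 / 4
   = 22.44
Round up → n₁ = 23; n₂ = r·n₁ = 3 × 23 = 69.

n₁ = 23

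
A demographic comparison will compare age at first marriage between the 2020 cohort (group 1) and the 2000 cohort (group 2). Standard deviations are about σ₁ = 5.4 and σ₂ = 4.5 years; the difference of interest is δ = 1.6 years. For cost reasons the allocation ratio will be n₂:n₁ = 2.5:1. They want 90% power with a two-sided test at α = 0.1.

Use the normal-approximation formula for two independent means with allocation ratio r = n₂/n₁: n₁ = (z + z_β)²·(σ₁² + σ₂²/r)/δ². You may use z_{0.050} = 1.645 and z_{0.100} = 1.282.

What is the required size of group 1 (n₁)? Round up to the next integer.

n₁ = 125

n₁ = (z_{α/2} + z_β)² · (σ₁² + σ₂²/r) / δ²
   = (1.645 + 1.282)² · (5.4² + 4.5²/2.5) / 1.6²
   = 8.5673 · (29.16 + 8.1) / 2.56
   = 8.5673 · 37.26 / 2.56
   = 124.69
Round up → n₁ = 125; n₂ = r·n₁ = 2.5 × 125 = 313.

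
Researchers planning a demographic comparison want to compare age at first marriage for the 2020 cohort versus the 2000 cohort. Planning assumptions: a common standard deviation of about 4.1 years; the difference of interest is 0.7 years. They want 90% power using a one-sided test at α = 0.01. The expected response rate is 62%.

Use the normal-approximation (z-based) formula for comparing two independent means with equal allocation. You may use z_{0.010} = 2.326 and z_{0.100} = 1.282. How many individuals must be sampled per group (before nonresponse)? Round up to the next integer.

n = 1441 per group

n = (z_α + z_β)² · (σ₁² + σ₂²) / δ²
  = (2.326 + 1.282)² · (2·4.1² = 33.62) / 0.7²
  = 13.0177 · 33.62 / 0.49
  = 893.17
Adjust for 62% response: 893.17 / 0.62 = 1440.60.
Round up → n = 1441 per group.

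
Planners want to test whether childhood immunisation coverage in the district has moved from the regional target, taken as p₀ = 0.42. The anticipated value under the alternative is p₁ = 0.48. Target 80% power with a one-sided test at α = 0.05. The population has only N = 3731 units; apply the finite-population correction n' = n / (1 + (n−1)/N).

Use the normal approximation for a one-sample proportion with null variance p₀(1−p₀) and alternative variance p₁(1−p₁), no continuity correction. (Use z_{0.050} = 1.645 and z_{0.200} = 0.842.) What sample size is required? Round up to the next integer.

n = [z_α·√(p₀q₀) + z_β·√(p₁q₁)]² / (p₁ − p₀)²
  = [1.645·√(0.42·0.58) + 0.842·√(0.48·0.52)]² / (0.06)²
  = [1.645·0.4936 + 0.842·0.4996]² / 0.0036
  = [1.2326]² / 0.0036
  = 422.01
Finite-population correction (N = 3731): 422.01 / (1 + (422.01 − 1)/3731) = 379.22.
Round up → n = 380.

n = 380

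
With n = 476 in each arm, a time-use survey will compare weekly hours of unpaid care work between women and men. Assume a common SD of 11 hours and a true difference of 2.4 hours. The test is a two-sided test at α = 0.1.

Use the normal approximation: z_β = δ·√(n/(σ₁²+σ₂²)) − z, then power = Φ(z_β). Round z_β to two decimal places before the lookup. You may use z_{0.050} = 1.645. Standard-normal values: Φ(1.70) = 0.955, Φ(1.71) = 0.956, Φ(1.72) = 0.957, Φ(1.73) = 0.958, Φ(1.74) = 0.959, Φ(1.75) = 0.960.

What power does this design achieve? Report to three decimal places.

z_β = δ·√(n/(σ₁²+σ₂²)) − z_{α/2}
    = 2.4 · √(476/242) − 1.645
    = 2.4 · 1.40248 − 1.645
    = 3.3659 − 1.645 = 1.7209 → 1.72
Power = Φ(1.72) = 0.957.

Power ≈ 0.957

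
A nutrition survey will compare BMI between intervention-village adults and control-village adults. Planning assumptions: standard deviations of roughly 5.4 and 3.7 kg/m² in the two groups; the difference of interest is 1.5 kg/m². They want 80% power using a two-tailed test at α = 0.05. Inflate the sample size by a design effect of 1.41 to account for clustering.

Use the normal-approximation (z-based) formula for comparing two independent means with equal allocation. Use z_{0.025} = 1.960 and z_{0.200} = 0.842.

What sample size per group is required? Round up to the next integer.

n = 211 per group

n = (z_{α/2} + z_β)² · (σ₁² + σ₂²) / δ²
  = (1.960 + 0.842)² · (5.4² + 3.7² = 42.85) / 1.5²
  = 7.8512 · 42.85 / 2.25
  = 149.52
Design effect: 1.41 × 149.52 = 210.83.
Round up → n = 211 per group.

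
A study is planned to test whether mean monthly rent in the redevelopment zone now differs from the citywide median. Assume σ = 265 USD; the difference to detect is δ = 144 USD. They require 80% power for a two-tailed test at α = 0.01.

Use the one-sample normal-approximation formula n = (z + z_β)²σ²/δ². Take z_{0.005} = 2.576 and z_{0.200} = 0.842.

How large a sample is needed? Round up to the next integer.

n = 40

n = (z_{α/2} + z_β)² · σ² / δ²
  = (2.576 + 0.842)² · 265² / 144²
  = 11.6827 · 70225 / 20736
  = 39.56
Round up → n = 40.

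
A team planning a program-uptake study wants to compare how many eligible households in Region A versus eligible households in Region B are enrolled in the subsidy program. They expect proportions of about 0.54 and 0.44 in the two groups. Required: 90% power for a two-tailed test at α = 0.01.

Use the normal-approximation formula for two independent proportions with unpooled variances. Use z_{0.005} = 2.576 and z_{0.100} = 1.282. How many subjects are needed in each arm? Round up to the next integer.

n = (z_{α/2} + z_β)² · [p₁(1−p₁) + p₂(1−p₂)] / (p₁ − p₂)²
  = (2.576 + 1.282)² · (0.54·0.46 + 0.44·0.56) / (0.10)²
  = (3.858)² · (0.2484 + 0.2464) / 0.0100
  = 14.8842 · 0.4948 / 0.0100
  = 736.47
Round up → n = 737 per group.

n = 737 per group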